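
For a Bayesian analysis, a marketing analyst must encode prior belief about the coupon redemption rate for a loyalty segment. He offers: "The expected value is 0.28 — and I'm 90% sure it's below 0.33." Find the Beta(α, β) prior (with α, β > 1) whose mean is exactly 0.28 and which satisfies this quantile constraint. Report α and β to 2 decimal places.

With mean 0.28 fixed, write α = 0.28s, β = 0.72s where s = α+β.
Need P(θ < 0.33) = 0.9 under Beta(0.28s, 0.72s). Normal approximation: (q−m)/√(m(1−m)/s) ≈ z_{0.9} = 1.28, so s ≈ 0.28·0.72·(1.28)²/(0.33−0.28)² = 132.4.
At s = 132.4: P(θ<0.33) ≈ 0.897. Adjusting to match 0.9 gives s ≈ 135.63.
So α = 0.28·135.63 ≈ 37.98, β = 0.72·135.63 ≈ 97.65.

α ≈ 37.98, β ≈ 97.65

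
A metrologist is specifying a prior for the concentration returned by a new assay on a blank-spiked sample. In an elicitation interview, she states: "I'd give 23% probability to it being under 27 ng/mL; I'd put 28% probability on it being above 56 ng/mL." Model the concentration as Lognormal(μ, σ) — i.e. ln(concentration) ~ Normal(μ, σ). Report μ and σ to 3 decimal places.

μ ≈ 3.704, σ ≈ 0.552

If T ~ Lognormal(μ,σ) then ln T ~ Normal(μ,σ), so the p-quantile of ln T is μ + z_p·σ.
ln(27) = 3.296 and ln(56) = 4.025; z_{0.23} = -0.7388, z_{0.72} = 0.5828.
σ = (4.025 − 3.296)/(0.5828 − (-0.7388)) = 0.552.
μ = 3.296 − (-0.7388)·0.552 = 3.704.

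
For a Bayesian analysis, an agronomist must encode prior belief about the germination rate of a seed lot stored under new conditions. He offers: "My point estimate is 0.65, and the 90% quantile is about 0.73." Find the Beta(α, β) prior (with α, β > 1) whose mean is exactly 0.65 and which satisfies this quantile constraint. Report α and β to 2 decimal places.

α ≈ 36.57, β ≈ 19.69

With mean 0.65 fixed, write α = 0.65s, β = 0.35s where s = α+β.
Need P(θ < 0.73) = 0.9 under Beta(0.65s, 0.35s). Normal approximation: (q−m)/√(m(1−m)/s) ≈ z_{0.9} = 1.28, so s ≈ 0.65·0.35·(1.28)²/(0.73−0.65)² = 58.4.
At s = 58.4: P(θ<0.73) ≈ 0.904. Adjusting to match 0.9 gives s ≈ 56.26.
So α = 0.65·56.26 ≈ 36.57, β = 0.35·56.26 ≈ 19.69.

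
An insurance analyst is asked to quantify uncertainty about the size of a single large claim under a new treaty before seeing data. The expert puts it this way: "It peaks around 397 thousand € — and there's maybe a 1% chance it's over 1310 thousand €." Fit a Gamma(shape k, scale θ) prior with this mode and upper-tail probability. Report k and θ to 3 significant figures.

k ≈ 4.09, θ ≈ 129

Gamma(k,θ) with k>1 has mode (k−1)θ, so θ = 397/(k−1).
Need P(X < 1310) = 0.99 with θ tied to k this way. Start at k = 2, θ = 397: P(X<1310) ≈ 0.841.
Too low — raise k to concentrate. Iterating converges to k ≈ 4.09.
Then θ = 397/(4.09−1) ≈ 129.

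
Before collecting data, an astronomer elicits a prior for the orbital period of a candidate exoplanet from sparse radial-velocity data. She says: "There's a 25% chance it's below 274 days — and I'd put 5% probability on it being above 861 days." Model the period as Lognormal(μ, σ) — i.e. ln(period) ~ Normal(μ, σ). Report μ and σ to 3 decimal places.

μ ≈ 5.946, σ ≈ 0.494

If T ~ Lognormal(μ,σ) then ln T ~ Normal(μ,σ), so the p-quantile of ln T is μ + z_p·σ.
ln(274) = 5.613 and ln(861) = 6.758; z_{0.25} = -0.6745, z_{0.95} = 1.645.
σ = (6.758 − 5.613)/(1.645 − (-0.6745)) = 0.494.
μ = 5.613 − (-0.6745)·0.494 = 5.946.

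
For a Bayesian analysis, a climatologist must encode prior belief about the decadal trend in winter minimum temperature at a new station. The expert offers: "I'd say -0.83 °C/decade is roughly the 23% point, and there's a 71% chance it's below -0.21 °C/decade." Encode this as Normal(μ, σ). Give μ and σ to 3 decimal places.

For Normal(μ,σ), the p-quantile is μ + z_p·σ. Here z_{0.23} = -0.7388, z_{0.71} = 0.5534.
So -0.83 = μ − 0.7388σ and -0.21 = μ + 0.5534σ.
Subtracting: σ = (-0.21 − -0.83)/(0.5534 − (-0.7388)) = 0.480.
Then μ = -0.83 − (-0.7388)·0.480 = -0.476.

μ = -0.476, σ = 0.480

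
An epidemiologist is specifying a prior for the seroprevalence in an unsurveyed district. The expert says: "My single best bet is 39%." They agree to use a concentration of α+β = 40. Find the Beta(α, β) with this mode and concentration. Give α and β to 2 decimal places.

α = 15.82, β = 24.18

For α,β > 1 the Beta mode is (α−1)/(α+β−2). With α+β = 40, the mode is (α−1)/38.
Set (α−1)/38 = 0.39 → α = 1 + 0.39·38 = 15.82.
β = 40 − α = 24.18.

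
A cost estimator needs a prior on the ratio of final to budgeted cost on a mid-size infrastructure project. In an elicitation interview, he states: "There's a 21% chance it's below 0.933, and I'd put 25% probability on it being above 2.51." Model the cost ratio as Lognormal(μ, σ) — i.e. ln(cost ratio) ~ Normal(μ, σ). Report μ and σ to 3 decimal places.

μ ≈ 0.470, σ ≈ 0.668

If T ~ Lognormal(μ,σ) then ln T ~ Normal(μ,σ), so the p-quantile of ln T is μ + z_p·σ.
ln(0.933) = -0.06935 and ln(2.51) = 0.9203; z_{0.21} = -0.8064, z_{0.75} = 0.6745.
σ = (0.9203 − -0.06935)/(0.6745 − (-0.8064)) = 0.668.
μ = -0.06935 − (-0.8064)·0.668 = 0.470.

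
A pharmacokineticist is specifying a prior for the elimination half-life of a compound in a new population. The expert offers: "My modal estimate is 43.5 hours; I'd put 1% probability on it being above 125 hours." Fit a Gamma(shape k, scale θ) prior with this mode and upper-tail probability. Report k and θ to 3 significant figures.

Gamma(k,θ) with k>1 has mode (k−1)θ, so θ = 43.5/(k−1).
Need P(X < 125) = 0.99 with θ tied to k this way. Start at k = 2, θ = 43.5: P(X<125) ≈ 0.781.
Too low — raise k to concentrate. Iterating converges to k ≈ 5.08.
Then θ = 43.5/(5.08−1) ≈ 10.7.

k ≈ 5.08, θ ≈ 10.7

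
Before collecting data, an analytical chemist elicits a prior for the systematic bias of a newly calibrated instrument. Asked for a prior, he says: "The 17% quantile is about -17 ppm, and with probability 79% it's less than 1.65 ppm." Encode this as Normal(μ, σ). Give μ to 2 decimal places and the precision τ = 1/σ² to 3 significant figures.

μ = -6.89, τ = 0.00891

For Normal(μ,σ), the p-quantile is μ + z_p·σ. Here z_{0.17} = -0.9542, z_{0.79} = 0.8064.
So -17 = μ − 0.9542σ and 1.65 = μ + 0.8064σ.
Subtracting: σ = (1.65 − -17)/(0.8064 − (-0.9542)) = 10.59.
Then μ = -17 − (-0.9542)·10.59 = -6.89.
Precision τ = 1/σ² = 1/10.59² = 0.00891.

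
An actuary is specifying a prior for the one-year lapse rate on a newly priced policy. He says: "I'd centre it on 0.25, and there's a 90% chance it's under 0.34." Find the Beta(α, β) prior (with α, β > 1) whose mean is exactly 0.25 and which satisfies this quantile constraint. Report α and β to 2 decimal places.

α ≈ 9.94, β ≈ 29.81

With mean 0.25 fixed, write α = 0.25s, β = 0.75s where s = α+β.
Need P(θ < 0.34) = 0.9 under Beta(0.25s, 0.75s). Normal approximation: (q−m)/√(m(1−m)/s) ≈ z_{0.9} = 1.28, so s ≈ 0.25·0.75·(1.28)²/(0.34−0.25)² = 38.0.
At s = 38.0: P(θ<0.34) ≈ 0.895. Adjusting to match 0.9 gives s ≈ 39.75.
So α = 0.25·39.75 ≈ 9.94, β = 0.75·39.75 ≈ 29.81.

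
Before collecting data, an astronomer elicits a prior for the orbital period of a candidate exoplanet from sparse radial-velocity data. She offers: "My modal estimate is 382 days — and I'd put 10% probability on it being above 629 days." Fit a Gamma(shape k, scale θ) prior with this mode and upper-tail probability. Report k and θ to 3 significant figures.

Gamma(k,θ) with k>1 has mode (k−1)θ, so θ = 382/(k−1).
Need P(X < 629) = 0.9 with θ tied to k this way. Start at k = 2, θ = 382: P(X<629) ≈ 0.490.
Too low — raise k to concentrate. Iterating converges to k ≈ 8.58.
Then θ = 382/(8.58−1) ≈ 50.4.

k ≈ 8.58, θ ≈ 50.4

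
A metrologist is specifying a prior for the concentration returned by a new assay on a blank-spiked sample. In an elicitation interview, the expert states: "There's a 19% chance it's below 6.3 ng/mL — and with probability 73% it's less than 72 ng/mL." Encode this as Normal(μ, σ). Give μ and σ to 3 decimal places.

For Normal(μ,σ), the p-quantile is μ + z_p·σ. Here z_{0.19} = -0.8779, z_{0.73} = 0.6128.
So 6.3 = μ − 0.8779σ and 72 = μ + 0.6128σ.
Subtracting: σ = (72 − 6.3)/(0.6128 − (-0.8779)) = 44.073.
Then μ = 6.3 − (-0.8779)·44.073 = 44.992.

μ = 44.992, σ = 44.073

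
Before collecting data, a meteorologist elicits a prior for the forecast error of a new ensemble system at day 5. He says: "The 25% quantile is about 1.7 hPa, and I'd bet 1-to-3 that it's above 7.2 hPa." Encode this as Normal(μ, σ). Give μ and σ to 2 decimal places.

For Normal(μ,σ), the p-quantile is μ + z_p·σ. Here z_{0.25} = -0.6745, z_{0.75} = 0.6745.
So 1.7 = μ − 0.6745σ and 7.2 = μ + 0.6745σ.
Subtracting: σ = (7.2 − 1.7)/(0.6745 − (-0.6745)) = 4.08.
Then μ = 1.7 − (-0.6745)·4.08 = 4.45.

μ = 4.45, σ = 4.08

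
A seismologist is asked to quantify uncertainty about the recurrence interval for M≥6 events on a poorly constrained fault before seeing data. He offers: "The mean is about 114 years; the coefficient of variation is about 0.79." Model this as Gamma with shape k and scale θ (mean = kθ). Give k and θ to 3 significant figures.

k ≈ 1.6, θ ≈ 71.1

For Gamma(k, scale θ): mean = kθ, variance = kθ², so CV = 1/√k.
CV = 0.79, hence k = 1/CV² = 1.6.
Then θ = mean/k = 114/1.6 = 71.1.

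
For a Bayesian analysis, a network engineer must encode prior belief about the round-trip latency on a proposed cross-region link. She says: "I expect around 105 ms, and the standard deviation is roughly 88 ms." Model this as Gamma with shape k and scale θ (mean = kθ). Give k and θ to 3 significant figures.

For Gamma(k, scale θ): mean = kθ, variance = kθ², so CV = 1/√k.
CV = SD/mean = 88/105 = 0.8381, hence k = 1/CV² = 1.42.
Then θ = mean/k = 105/1.42 = 73.8.

k ≈ 1.42, θ ≈ 73.8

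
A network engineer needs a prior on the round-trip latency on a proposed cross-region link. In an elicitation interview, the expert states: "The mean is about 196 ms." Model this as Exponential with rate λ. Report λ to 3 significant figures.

Exponential mean = 1/λ, so λ = 1/196.0 = 0.0051.

λ ≈ 0.0051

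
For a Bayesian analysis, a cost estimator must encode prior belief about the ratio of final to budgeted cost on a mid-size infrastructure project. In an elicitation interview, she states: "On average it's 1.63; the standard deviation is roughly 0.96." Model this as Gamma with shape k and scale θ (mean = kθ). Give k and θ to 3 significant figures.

For Gamma(k, scale θ): mean = kθ, variance = kθ², so CV = 1/√k.
CV = SD/mean = 0.96/1.63 = 0.589, hence k = 1/CV² = 2.88.
Then θ = mean/k = 1.63/2.88 = 0.565.

k ≈ 2.88, θ ≈ 0.565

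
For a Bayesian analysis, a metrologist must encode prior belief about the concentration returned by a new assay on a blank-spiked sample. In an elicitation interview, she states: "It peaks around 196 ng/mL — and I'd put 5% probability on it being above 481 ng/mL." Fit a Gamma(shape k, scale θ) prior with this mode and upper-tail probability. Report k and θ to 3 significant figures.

k ≈ 4.38, θ ≈ 58

Gamma(k,θ) with k>1 has mode (k−1)θ, so θ = 196/(k−1).
Need P(X < 481) = 0.95 with θ tied to k this way. Start at k = 2, θ = 196: P(X<481) ≈ 0.703.
Too low — raise k to concentrate. Iterating converges to k ≈ 4.38.
Then θ = 196/(4.38−1) ≈ 58.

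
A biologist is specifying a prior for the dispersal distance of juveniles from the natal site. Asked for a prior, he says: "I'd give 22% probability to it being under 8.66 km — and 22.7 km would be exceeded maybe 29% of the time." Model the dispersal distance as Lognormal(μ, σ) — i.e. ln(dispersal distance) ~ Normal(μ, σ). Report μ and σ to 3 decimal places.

μ ≈ 2.720, σ ≈ 0.727

If T ~ Lognormal(μ,σ) then ln T ~ Normal(μ,σ), so the p-quantile of ln T is μ + z_p·σ.
ln(8.66) = 2.159 and ln(22.7) = 3.122; z_{0.22} = -0.7722, z_{0.71} = 0.5534.
σ = (3.122 − 2.159)/(0.5534 − (-0.7722)) = 0.727.
μ = 2.159 − (-0.7722)·0.727 = 2.720.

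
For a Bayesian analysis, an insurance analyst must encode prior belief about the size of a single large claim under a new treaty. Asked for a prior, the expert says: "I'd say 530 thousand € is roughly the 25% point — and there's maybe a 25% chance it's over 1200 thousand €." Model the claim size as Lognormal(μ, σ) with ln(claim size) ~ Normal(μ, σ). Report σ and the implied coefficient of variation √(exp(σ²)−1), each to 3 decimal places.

σ ≈ 0.606, CV ≈ 0.666

If T ~ Lognormal(μ,σ) then ln T ~ Normal(μ,σ), so the p-quantile of ln T is μ + z_p·σ.
ln(530) = 6.273 and ln(1200) = 7.09; z_{0.25} = -0.6745, z_{0.75} = 0.6745.
σ = (7.09 − 6.273)/(0.6745 − (-0.6745)) = 0.606.
μ = 6.273 − (-0.6745)·0.606 = 6.681.
CV = √(exp(σ²)−1) = √(exp(0.3670)−1) = 0.666.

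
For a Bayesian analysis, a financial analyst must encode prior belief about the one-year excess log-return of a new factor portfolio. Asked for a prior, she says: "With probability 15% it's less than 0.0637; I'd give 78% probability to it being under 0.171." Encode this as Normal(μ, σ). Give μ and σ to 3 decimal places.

μ = 0.125, σ = 0.059

The p-quantile of Normal(μ,σ) is μ + z_p·σ, with z_{0.15} = -1.036 and z_{0.78} = 0.7722.
Eliminate σ: μ = (z₂·x₁ − z₁·x₂)/(z₂ − z₁) = (0.7722·0.0637 − (-1.036)·0.171)/1.809 = 0.125.
Then σ = (x₂ − x₁)/(z₂ − z₁) = (0.171 − 0.0637)/1.809 = 0.059.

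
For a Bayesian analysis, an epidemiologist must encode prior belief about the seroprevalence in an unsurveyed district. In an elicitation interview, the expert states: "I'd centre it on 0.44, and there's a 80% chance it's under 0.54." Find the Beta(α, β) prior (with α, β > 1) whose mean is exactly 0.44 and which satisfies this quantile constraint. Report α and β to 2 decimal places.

α ≈ 7.63, β ≈ 9.72

With mean 0.44 fixed, write α = 0.44s, β = 0.56s where s = α+β.
Need P(θ < 0.54) = 0.8 under Beta(0.44s, 0.56s). Normal approximation: (q−m)/√(m(1−m)/s) ≈ z_{0.8} = 0.842, so s ≈ 0.44·0.56·(0.842)²/(0.54−0.44)² = 17.5.
At s = 17.5: P(θ<0.54) ≈ 0.801. Adjusting to match 0.8 gives s ≈ 17.35.
So α = 0.44·17.35 ≈ 7.63, β = 0.56·17.35 ≈ 9.72.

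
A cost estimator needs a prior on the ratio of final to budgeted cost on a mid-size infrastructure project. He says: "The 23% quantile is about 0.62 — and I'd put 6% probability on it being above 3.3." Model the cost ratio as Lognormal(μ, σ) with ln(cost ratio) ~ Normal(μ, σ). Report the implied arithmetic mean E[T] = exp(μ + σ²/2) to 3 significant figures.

E[T] ≈ 1.39

If T ~ Lognormal(μ,σ) then ln T ~ Normal(μ,σ), so the p-quantile of ln T is μ + z_p·σ.
ln(0.62) = -0.478 and ln(3.3) = 1.194; z_{0.23} = -0.7388, z_{0.94} = 1.555.
σ = (1.194 − -0.478)/(1.555 − (-0.7388)) = 0.729.
μ = -0.478 − (-0.7388)·0.729 = 0.061.
E[T] = exp(μ + σ²/2) = exp(0.061 + 0.2657) = 1.39.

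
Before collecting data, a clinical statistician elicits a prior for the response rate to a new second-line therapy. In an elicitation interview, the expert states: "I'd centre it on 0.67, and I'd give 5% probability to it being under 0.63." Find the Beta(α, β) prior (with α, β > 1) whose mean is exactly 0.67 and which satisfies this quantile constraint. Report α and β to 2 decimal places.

With mean 0.67 fixed, write α = 0.67s, β = 0.33s where s = α+β.
Need P(θ < 0.63) = 0.05 under Beta(0.67s, 0.33s). Normal approximation: (q−m)/√(m(1−m)/s) ≈ z_{0.05} = -1.64, so s ≈ 0.67·0.33·(-1.64)²/(0.63−0.67)² = 373.9.
At s = 373.9: P(θ<0.63) ≈ 0.052. Adjusting to match 0.05 gives s ≈ 382.53.
So α = 0.67·382.53 ≈ 256.30, β = 0.33·382.53 ≈ 126.24.

α ≈ 256.30, β ≈ 126.24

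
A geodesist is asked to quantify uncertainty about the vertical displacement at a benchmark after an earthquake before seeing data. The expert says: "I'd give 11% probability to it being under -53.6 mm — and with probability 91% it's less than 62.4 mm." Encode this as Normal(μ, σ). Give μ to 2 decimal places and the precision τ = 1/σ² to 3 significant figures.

μ = 1.82, τ = 0.00049

For Normal(μ,σ), the p-quantile is μ + z_p·σ. Here z_{0.11} = -1.227, z_{0.91} = 1.341.
So -53.6 = μ − 1.227σ and 62.4 = μ + 1.341σ.
Subtracting: σ = (62.4 − -53.6)/(1.341 − (-1.227)) = 45.18.
Then μ = -53.6 − (-1.227)·45.18 = 1.82.
Precision τ = 1/σ² = 1/45.18² = 0.00049.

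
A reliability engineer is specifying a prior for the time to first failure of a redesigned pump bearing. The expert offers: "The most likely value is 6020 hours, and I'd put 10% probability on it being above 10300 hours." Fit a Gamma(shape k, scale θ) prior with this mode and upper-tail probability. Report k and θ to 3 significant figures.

k ≈ 7.57, θ ≈ 917

Gamma(k,θ) with k>1 has mode (k−1)θ, so θ = 6020/(k−1).
Need P(X < 10300) = 0.9 with θ tied to k this way. Start at k = 2, θ = 6020: P(X<10300) ≈ 0.510.
Too low — raise k to concentrate. Iterating converges to k ≈ 7.57.
Then θ = 6020/(7.57−1) ≈ 917.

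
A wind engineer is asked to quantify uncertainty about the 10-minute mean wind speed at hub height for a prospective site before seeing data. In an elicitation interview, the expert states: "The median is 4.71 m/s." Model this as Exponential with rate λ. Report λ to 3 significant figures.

λ ≈ 0.147

Exponential median = ln 2 / λ, so λ = ln 2 / 4.71 = 0.147.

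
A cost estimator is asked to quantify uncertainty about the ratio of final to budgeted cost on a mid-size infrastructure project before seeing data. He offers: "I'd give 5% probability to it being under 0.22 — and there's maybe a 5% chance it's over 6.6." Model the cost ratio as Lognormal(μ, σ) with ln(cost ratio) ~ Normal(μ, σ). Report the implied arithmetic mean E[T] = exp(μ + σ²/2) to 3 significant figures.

If T ~ Lognormal(μ,σ) then ln T ~ Normal(μ,σ), so the p-quantile of ln T is μ + z_p·σ.
ln(0.22) = -1.514 and ln(6.6) = 1.887; z_{0.05} = -1.645, z_{0.95} = 1.645.
σ = (1.887 − -1.514)/(1.645 − (-1.645)) = 1.034.
μ = -1.514 − (-1.645)·1.034 = 0.186.
E[T] = exp(μ + σ²/2) = exp(0.186 + 0.5345) = 2.06.

E[T] ≈ 2.06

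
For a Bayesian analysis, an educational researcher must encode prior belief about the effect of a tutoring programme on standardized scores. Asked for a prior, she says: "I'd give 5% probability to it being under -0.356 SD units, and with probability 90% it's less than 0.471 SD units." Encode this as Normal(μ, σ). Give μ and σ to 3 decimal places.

The p-quantile of Normal(μ,σ) is μ + z_p·σ, with z_{0.05} = -1.645 and z_{0.9} = 1.282.
Eliminate σ: μ = (z₂·x₁ − z₁·x₂)/(z₂ − z₁) = (1.282·-0.356 − (-1.645)·0.471)/2.926 = 0.109.
Then σ = (x₂ − x₁)/(z₂ − z₁) = (0.471 − -0.356)/2.926 = 0.283.

μ = 0.109, σ = 0.283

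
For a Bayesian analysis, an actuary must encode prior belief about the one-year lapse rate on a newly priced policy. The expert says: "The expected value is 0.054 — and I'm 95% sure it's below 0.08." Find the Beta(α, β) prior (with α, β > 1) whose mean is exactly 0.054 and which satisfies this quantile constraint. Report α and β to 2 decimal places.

α ≈ 12.85, β ≈ 225.08

With mean 0.054 fixed, write α = 0.054s, β = 0.946s where s = α+β.
Need P(θ < 0.08) = 0.95 under Beta(0.054s, 0.946s). Normal approximation: (q−m)/√(m(1−m)/s) ≈ z_{0.95} = 1.64, so s ≈ 0.054·0.946·(1.64)²/(0.08−0.054)² = 204.5.
At s = 204.5: P(θ<0.08) ≈ 0.938. Adjusting to match 0.95 gives s ≈ 237.93.
So α = 0.054·237.93 ≈ 12.85, β = 0.946·237.93 ≈ 225.08.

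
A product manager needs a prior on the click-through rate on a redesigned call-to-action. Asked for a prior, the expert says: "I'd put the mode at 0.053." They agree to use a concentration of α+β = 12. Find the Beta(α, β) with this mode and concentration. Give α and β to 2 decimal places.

α = 1.53, β = 10.47

For α,β > 1 the Beta mode is (α−1)/(α+β−2). With α+β = 12, the mode is (α−1)/10.
Set (α−1)/10 = 0.053 → α = 1 + 0.053·10 = 1.53.
β = 12 − α = 10.47.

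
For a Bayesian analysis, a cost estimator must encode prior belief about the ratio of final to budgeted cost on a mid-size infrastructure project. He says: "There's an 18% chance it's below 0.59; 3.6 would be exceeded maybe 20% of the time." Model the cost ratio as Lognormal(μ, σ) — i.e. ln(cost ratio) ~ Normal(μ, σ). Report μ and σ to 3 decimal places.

If T ~ Lognormal(μ,σ) then ln T ~ Normal(μ,σ), so the p-quantile of ln T is μ + z_p·σ.
ln(0.59) = -0.5276 and ln(3.6) = 1.281; z_{0.18} = -0.9154, z_{0.8} = 0.8416.
σ = (1.281 − -0.5276)/(0.8416 − (-0.9154)) = 1.029.
μ = -0.5276 − (-0.9154)·1.029 = 0.415.

μ ≈ 0.415, σ ≈ 1.029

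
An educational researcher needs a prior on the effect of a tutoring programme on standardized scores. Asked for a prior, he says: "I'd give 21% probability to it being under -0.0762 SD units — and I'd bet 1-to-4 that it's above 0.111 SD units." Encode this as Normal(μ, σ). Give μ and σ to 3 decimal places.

μ = 0.015, σ = 0.114

For Normal(μ,σ), the p-quantile is μ + z_p·σ. Here z_{0.21} = -0.8064, z_{0.8} = 0.8416.
So -0.0762 = μ − 0.8064σ and 0.111 = μ + 0.8416σ.
Subtracting: σ = (0.111 − -0.0762)/(0.8416 − (-0.8064)) = 0.114.
Then μ = -0.0762 − (-0.8064)·0.114 = 0.015.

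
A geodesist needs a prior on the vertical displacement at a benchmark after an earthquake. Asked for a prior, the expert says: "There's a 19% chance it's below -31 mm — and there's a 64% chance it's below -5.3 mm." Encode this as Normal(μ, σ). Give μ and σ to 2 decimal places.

For Normal(μ,σ), the p-quantile is μ + z_p·σ. Here z_{0.19} = -0.8779, z_{0.64} = 0.3585.
So -31 = μ − 0.8779σ and -5.3 = μ + 0.3585σ.
Subtracting: σ = (-5.3 − -31)/(0.3585 − (-0.8779)) = 20.79.
Then μ = -31 − (-0.8779)·20.79 = -12.75.

μ = -12.75, σ = 20.79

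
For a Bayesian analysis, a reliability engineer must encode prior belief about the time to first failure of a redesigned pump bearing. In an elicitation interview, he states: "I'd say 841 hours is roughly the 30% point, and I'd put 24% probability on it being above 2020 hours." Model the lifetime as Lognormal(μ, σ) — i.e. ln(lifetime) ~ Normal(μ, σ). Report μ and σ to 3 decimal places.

If T ~ Lognormal(μ,σ) then ln T ~ Normal(μ,σ), so the p-quantile of ln T is μ + z_p·σ.
ln(841) = 6.735 and ln(2020) = 7.611; z_{0.3} = -0.5244, z_{0.76} = 0.7063.
σ = (7.611 − 6.735)/(0.7063 − (-0.5244)) = 0.712.
μ = 6.735 − (-0.5244)·0.712 = 7.108.

μ ≈ 7.108, σ ≈ 0.712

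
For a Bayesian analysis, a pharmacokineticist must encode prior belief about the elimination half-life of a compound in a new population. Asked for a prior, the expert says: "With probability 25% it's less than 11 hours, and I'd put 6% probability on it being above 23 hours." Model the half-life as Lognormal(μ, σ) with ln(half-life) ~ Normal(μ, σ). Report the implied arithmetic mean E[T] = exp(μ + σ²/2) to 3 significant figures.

If T ~ Lognormal(μ,σ) then ln T ~ Normal(μ,σ), so the p-quantile of ln T is μ + z_p·σ.
ln(11) = 2.398 and ln(23) = 3.135; z_{0.25} = -0.6745, z_{0.94} = 1.555.
σ = (3.135 − 2.398)/(1.555 − (-0.6745)) = 0.331.
μ = 2.398 − (-0.6745)·0.331 = 2.621.
E[T] = exp(μ + σ²/2) = exp(2.621 + 0.0547) = 14.5 hours.

E[T] ≈ 14.5 hours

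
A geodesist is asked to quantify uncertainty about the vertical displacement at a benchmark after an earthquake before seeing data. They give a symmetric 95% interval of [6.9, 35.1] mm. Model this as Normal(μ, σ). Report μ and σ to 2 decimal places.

A symmetric 95% interval runs μ ± z·σ with z = 1.96.
Half-width = 14.1, so σ = 14.1/1.96 = 7.19.
μ is the interval midpoint, 21.00.

μ = 21.00, σ = 7.19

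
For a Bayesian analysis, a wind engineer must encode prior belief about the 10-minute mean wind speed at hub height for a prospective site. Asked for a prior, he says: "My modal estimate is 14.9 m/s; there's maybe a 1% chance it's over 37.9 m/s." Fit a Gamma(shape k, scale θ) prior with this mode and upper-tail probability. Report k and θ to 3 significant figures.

Gamma(k,θ) with k>1 has mode (k−1)θ, so θ = 14.9/(k−1).
Need P(X < 37.9) = 0.99 with θ tied to k this way. Start at k = 2, θ = 14.9: P(X<37.9) ≈ 0.722.
Too low — raise k to concentrate. Iterating converges to k ≈ 6.36.
Then θ = 14.9/(6.36−1) ≈ 2.78.

k ≈ 6.36, θ ≈ 2.78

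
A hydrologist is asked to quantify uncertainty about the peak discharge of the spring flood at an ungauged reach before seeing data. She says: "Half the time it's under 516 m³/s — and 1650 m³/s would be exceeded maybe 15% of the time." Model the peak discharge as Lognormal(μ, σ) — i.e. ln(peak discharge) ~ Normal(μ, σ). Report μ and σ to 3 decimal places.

If T ~ Lognormal(μ,σ) then ln T ~ Normal(μ,σ), so the p-quantile of ln T is μ + z_p·σ.
ln(516) = 6.246 and ln(1650) = 7.409; z_{0.5} = 0, z_{0.85} = 1.036.
σ = (7.409 − 6.246)/(1.036 − (0)) = 1.122.
μ = 6.246 − (0)·1.122 = 6.246.

μ ≈ 6.246, σ ≈ 1.122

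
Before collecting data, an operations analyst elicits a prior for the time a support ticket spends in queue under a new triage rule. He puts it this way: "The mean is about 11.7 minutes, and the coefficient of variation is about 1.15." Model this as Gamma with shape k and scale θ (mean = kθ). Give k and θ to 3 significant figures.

k ≈ 0.756, θ ≈ 15.5

For Gamma(k, scale θ): mean = kθ, variance = kθ², so CV = 1/√k.
CV = 1.15, hence k = 1/CV² = 0.756.
Then θ = mean/k = 11.7/0.756 = 15.5.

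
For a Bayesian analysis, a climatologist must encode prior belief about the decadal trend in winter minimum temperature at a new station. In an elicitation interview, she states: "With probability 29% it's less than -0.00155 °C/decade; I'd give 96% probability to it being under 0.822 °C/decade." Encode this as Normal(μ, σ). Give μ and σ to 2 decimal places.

μ = 0.20, σ = 0.36

For Normal(μ,σ), the p-quantile is μ + z_p·σ. Here z_{0.29} = -0.5534, z_{0.96} = 1.751.
So -0.00155 = μ − 0.5534σ and 0.822 = μ + 1.751σ.
Subtracting: σ = (0.822 − -0.00155)/(1.751 − (-0.5534)) = 0.36.
Then μ = -0.00155 − (-0.5534)·0.36 = 0.20.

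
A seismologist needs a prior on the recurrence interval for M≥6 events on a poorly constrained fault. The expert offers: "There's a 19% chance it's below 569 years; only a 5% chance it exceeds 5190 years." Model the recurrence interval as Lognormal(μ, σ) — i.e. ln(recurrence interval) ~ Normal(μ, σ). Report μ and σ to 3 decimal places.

μ ≈ 7.113, σ ≈ 0.876

If T ~ Lognormal(μ,σ) then ln T ~ Normal(μ,σ), so the p-quantile of ln T is μ + z_p·σ.
ln(569) = 6.344 and ln(5190) = 8.554; z_{0.19} = -0.8779, z_{0.95} = 1.645.
σ = (8.554 − 6.344)/(1.645 − (-0.8779)) = 0.876.
μ = 6.344 − (-0.8779)·0.876 = 7.113.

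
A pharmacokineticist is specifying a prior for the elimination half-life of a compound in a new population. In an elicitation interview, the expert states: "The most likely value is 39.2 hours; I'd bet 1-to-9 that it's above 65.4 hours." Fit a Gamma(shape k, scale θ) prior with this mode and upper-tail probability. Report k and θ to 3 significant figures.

k ≈ 8.21, θ ≈ 5.44

Gamma(k,θ) with k>1 has mode (k−1)θ, so θ = 39.2/(k−1).
Need P(X < 65.4) = 0.9 with θ tied to k this way. Start at k = 2, θ = 39.2: P(X<65.4) ≈ 0.497.
Too low — raise k to concentrate. Iterating converges to k ≈ 8.21.
Then θ = 39.2/(8.21−1) ≈ 5.44.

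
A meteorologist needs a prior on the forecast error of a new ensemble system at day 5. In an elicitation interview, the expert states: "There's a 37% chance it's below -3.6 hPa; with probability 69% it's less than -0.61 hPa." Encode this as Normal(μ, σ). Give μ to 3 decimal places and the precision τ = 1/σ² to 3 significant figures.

For Normal(μ,σ), the p-quantile is μ + z_p·σ. Here z_{0.37} = -0.3319, z_{0.69} = 0.4959.
So -3.6 = μ − 0.3319σ and -0.61 = μ + 0.4959σ.
Subtracting: σ = (-0.61 − -3.6)/(0.4959 − (-0.3319)) = 3.612.
Then μ = -3.6 − (-0.3319)·3.612 = -2.401.
Precision τ = 1/σ² = 1/3.612² = 0.0766.

μ = -2.401, τ = 0.0766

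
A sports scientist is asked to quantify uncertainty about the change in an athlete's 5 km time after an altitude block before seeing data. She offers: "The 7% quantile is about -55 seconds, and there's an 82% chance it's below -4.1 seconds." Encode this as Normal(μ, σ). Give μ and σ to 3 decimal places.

For Normal(μ,σ), the p-quantile is μ + z_p·σ. Here z_{0.07} = -1.476, z_{0.82} = 0.9154.
So -55 = μ − 1.476σ and -4.1 = μ + 0.9154σ.
Subtracting: σ = (-4.1 − -55)/(0.9154 − (-1.476)) = 21.287.
Then μ = -55 − (-1.476)·21.287 = -23.585.

μ = -23.585, σ = 21.287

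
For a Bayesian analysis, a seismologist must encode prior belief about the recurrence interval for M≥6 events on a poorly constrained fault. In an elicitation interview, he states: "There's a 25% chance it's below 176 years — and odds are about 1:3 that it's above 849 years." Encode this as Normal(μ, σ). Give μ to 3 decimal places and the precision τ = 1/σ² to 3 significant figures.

μ = 512.500, τ = 4.02e-06

The p-quantile of Normal(μ,σ) is μ + z_p·σ, with z_{0.25} = -0.6745 and z_{0.75} = 0.6745.
Eliminate σ: μ = (z₂·x₁ − z₁·x₂)/(z₂ − z₁) = (0.6745·176 − (-0.6745)·849)/1.349 = 512.500.
Then σ = (x₂ − x₁)/(z₂ − z₁) = (849 − 176)/1.349 = 498.896.
Precision τ = 1/σ² = 1/498.9² = 4.02e-06.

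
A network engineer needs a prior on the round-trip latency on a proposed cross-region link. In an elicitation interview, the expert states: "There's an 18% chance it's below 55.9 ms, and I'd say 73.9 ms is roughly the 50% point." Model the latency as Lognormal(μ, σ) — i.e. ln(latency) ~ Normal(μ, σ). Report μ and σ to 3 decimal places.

μ ≈ 4.303, σ ≈ 0.305

If T ~ Lognormal(μ,σ) then ln T ~ Normal(μ,σ), so the p-quantile of ln T is μ + z_p·σ.
ln(55.9) = 4.024 and ln(73.9) = 4.303; z_{0.18} = -0.9154, z_{0.5} = 0.
σ = (4.303 − 4.024)/(0 − (-0.9154)) = 0.305.
μ = 4.024 − (-0.9154)·0.305 = 4.303.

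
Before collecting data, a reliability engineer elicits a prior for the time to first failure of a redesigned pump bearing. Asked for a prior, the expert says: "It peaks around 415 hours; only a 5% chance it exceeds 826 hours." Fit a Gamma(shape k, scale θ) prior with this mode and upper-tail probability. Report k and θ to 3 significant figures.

Gamma(k,θ) with k>1 has mode (k−1)θ, so θ = 415/(k−1).
Need P(X < 826) = 0.95 with θ tied to k this way. Start at k = 2, θ = 415: P(X<826) ≈ 0.591.
Too low — raise k to concentrate. Iterating converges to k ≈ 6.85.
Then θ = 415/(6.85−1) ≈ 70.9.

k ≈ 6.85, θ ≈ 70.9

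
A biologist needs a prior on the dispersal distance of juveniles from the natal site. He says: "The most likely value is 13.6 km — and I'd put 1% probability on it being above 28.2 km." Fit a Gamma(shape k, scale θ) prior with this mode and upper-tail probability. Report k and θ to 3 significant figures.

k ≈ 10.2, θ ≈ 1.48

Gamma(k,θ) with k>1 has mode (k−1)θ, so θ = 13.6/(k−1).
Need P(X < 28.2) = 0.99 with θ tied to k this way. Start at k = 2, θ = 13.6: P(X<28.2) ≈ 0.614.
Too low — raise k to concentrate. Iterating converges to k ≈ 10.2.
Then θ = 13.6/(10.2−1) ≈ 1.48.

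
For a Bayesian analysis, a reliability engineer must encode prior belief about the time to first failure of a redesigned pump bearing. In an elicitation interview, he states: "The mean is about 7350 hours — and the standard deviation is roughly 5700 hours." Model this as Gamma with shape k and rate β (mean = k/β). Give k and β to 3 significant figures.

For Gamma(k, rate β): mean = k/β, variance = k/β², so CV = 1/√k.
CV = SD/mean = 5700/7350 = 0.7755, hence k = 1/CV² = 1.66.
Then β = k/mean = 1.66/7350 = 0.000226.

k ≈ 1.66, β ≈ 0.000226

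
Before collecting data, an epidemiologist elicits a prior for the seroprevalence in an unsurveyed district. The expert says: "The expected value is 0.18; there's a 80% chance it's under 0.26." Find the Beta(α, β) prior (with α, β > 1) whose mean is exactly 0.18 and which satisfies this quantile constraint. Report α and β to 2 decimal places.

α ≈ 2.50, β ≈ 11.40

With mean 0.18 fixed, write α = 0.18s, β = 0.82s where s = α+β.
Need P(θ < 0.26) = 0.8 under Beta(0.18s, 0.82s). Normal approximation: (q−m)/√(m(1−m)/s) ≈ z_{0.8} = 0.842, so s ≈ 0.18·0.82·(0.842)²/(0.26−0.18)² = 16.3.
At s = 16.3: P(θ<0.26) ≈ 0.813. Adjusting to match 0.8 gives s ≈ 13.90.
So α = 0.18·13.90 ≈ 2.50, β = 0.82·13.90 ≈ 11.40.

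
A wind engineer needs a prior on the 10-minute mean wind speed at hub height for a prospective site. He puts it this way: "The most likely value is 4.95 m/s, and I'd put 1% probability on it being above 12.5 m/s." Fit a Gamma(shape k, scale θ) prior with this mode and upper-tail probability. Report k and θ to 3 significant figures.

k ≈ 6.46, θ ≈ 0.907

Gamma(k,θ) with k>1 has mode (k−1)θ, so θ = 4.95/(k−1).
Need P(X < 12.5) = 0.99 with θ tied to k this way. Start at k = 2, θ = 4.95: P(X<12.5) ≈ 0.718.
Too low — raise k to concentrate. Iterating converges to k ≈ 6.46.
Then θ = 4.95/(6.46−1) ≈ 0.907.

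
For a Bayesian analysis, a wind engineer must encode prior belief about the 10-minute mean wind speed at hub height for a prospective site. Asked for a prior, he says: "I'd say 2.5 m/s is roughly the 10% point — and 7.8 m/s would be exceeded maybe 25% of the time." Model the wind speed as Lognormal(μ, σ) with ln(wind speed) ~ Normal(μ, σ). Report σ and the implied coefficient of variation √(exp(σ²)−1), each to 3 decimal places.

If T ~ Lognormal(μ,σ) then ln T ~ Normal(μ,σ), so the p-quantile of ln T is μ + z_p·σ.
ln(2.5) = 0.9163 and ln(7.8) = 2.054; z_{0.1} = -1.282, z_{0.75} = 0.6745.
σ = (2.054 − 0.9163)/(0.6745 − (-1.282)) = 0.582.
μ = 0.9163 − (-1.282)·0.582 = 1.662.
CV = √(exp(σ²)−1) = √(exp(0.3384)−1) = 0.635.

σ ≈ 0.582, CV ≈ 0.635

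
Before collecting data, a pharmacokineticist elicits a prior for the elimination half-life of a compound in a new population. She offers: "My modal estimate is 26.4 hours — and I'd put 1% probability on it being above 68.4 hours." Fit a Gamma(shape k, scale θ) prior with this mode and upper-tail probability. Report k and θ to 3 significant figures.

k ≈ 6.14, θ ≈ 5.14

Gamma(k,θ) with k>1 has mode (k−1)θ, so θ = 26.4/(k−1).
Need P(X < 68.4) = 0.99 with θ tied to k this way. Start at k = 2, θ = 26.4: P(X<68.4) ≈ 0.731.
Too low — raise k to concentrate. Iterating converges to k ≈ 6.14.
Then θ = 26.4/(6.14−1) ≈ 5.14.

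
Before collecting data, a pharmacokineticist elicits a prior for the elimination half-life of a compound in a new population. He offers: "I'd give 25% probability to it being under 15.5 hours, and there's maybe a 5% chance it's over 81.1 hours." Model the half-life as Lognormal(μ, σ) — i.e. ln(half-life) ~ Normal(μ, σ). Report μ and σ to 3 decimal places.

If T ~ Lognormal(μ,σ) then ln T ~ Normal(μ,σ), so the p-quantile of ln T is μ + z_p·σ.
ln(15.5) = 2.741 and ln(81.1) = 4.396; z_{0.25} = -0.6745, z_{0.95} = 1.645.
σ = (4.396 − 2.741)/(1.645 − (-0.6745)) = 0.713.
μ = 2.741 − (-0.6745)·0.713 = 3.222.

μ ≈ 3.222, σ ≈ 0.713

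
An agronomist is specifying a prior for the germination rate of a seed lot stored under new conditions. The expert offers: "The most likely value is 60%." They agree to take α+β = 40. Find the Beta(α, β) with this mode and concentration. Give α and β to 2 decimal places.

For α,β > 1 the Beta mode is (α−1)/(α+β−2). With α+β = 40, the mode is (α−1)/38.
Set (α−1)/38 = 0.6 → α = 1 + 0.6·38 = 23.80.
β = 40 − α = 16.20.

α = 23.80, β = 16.20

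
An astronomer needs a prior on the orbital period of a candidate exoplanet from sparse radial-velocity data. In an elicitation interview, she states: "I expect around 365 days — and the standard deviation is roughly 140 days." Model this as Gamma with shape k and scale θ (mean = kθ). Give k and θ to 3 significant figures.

k ≈ 6.8, θ ≈ 53.7

For Gamma(k, scale θ): mean = kθ, variance = kθ², so CV = 1/√k.
CV = SD/mean = 140/365 = 0.3836, hence k = 1/CV² = 6.8.
Then θ = mean/k = 365/6.8 = 53.7.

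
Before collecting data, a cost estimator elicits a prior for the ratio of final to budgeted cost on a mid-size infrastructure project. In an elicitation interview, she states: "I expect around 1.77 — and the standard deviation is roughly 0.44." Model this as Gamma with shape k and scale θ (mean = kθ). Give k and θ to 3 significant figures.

k ≈ 16.2, θ ≈ 0.109

For Gamma(k, scale θ): mean = kθ, variance = kθ², so CV = 1/√k.
CV = SD/mean = 0.44/1.77 = 0.2486, hence k = 1/CV² = 16.2.
Then θ = mean/k = 1.77/16.2 = 0.109.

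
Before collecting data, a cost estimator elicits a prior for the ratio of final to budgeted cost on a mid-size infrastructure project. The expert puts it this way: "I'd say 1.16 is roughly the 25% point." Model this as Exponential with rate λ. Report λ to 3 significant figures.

λ ≈ 0.248

P(T < 1.16) = 1 − e^(−λ·1.16) = 0.25, so λ = −ln(1−0.25)/1.16 = −ln(0.75)/1.16 = 0.248.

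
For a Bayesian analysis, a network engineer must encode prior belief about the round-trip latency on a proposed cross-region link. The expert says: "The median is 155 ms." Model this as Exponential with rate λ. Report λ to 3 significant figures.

Exponential median = ln 2 / λ, so λ = ln 2 / 155.0 = 0.00447.

λ ≈ 0.00447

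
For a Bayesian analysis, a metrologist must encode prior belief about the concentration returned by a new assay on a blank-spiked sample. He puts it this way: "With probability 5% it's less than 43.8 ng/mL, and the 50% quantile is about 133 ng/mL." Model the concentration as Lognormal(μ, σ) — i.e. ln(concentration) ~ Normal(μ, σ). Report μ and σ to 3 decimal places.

If T ~ Lognormal(μ,σ) then ln T ~ Normal(μ,σ), so the p-quantile of ln T is μ + z_p·σ.
ln(43.8) = 3.78 and ln(133) = 4.89; z_{0.05} = -1.645, z_{0.5} = 0.
σ = (4.89 − 3.78)/(0 − (-1.645)) = 0.675.
μ = 3.78 − (-1.645)·0.675 = 4.890.

μ ≈ 4.890, σ ≈ 0.675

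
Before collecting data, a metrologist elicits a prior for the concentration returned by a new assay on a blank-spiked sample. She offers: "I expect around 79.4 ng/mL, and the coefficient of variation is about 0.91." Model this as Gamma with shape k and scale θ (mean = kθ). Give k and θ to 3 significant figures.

k ≈ 1.21, θ ≈ 65.8

For Gamma(k, scale θ): mean = kθ, variance = kθ², so CV = 1/√k.
CV = 0.91, hence k = 1/CV² = 1.21.
Then θ = mean/k = 79.4/1.21 = 65.8.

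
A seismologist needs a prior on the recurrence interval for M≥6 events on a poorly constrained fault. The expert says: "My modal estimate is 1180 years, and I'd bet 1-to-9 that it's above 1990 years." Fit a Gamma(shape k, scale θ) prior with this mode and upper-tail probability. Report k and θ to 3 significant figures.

k ≈ 7.92, θ ≈ 170

Gamma(k,θ) with k>1 has mode (k−1)θ, so θ = 1180/(k−1).
Need P(X < 1990) = 0.9 with θ tied to k this way. Start at k = 2, θ = 1180: P(X<1990) ≈ 0.503.
Too low — raise k to concentrate. Iterating converges to k ≈ 7.92.
Then θ = 1180/(7.92−1) ≈ 170.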